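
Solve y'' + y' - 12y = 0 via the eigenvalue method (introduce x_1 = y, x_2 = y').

y(t) = c_1e^(3t) + c_2e^(-4t)

Let x_1 = y, x_2 = y'. Then x_1' = x_2 and x_2' = 12x_1 - x_2.
A = [[0,1],[12,-1]]; det(A-λI) = λ^2 + λ - 12.
Eigenvalues λ = 3, -4 with eigenvectors (1,3), (1,-4).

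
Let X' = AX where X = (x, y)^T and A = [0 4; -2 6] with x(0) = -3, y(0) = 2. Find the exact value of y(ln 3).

522

A = [[0,4],[-2,6]]; eigenvalues λ = 4, 2.
Eigenvectors: (1,1) for λ=4, (2,1) for λ=2.
From the initial condition, c_1 = 7, c_2 = -5.
y(ln 3) = (7)(3^4)(1) + (-5)(3^2)(1) = 522.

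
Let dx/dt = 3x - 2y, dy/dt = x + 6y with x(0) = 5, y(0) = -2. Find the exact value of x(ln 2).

64

A = [[3,-2],[1,6]]; eigenvalues λ = 4, 5.
Eigenvectors: (2,-1) for λ=4, (1,-1) for λ=5.
From the initial condition, c_1 = 3, c_2 = -1.
x(ln 2) = (3)(2^4)(2) + (-1)(2^5)(1) = 64.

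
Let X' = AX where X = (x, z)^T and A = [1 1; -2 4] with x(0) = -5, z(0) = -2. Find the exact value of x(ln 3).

9

A = [[1,1],[-2,4]]; eigenvalues λ = 2, 3.
Eigenvectors: (1,1) for λ=2, (1,2) for λ=3.
From the initial condition, c_1 = -8, c_2 = 3.
x(ln 3) = (-8)(3^2)(1) + (3)(3^3)(1) = 9.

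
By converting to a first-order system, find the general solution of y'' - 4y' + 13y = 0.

y(t) = C_1e^(2t)cos(3t) + C_2e^(2t)sin(3t)

Let x_1 = y, x_2 = y'. Then x_1' = x_2 and x_2' = -13x_1 + 4x_2.
A = [[0,1],[-13,4]]; det(A-λI) = λ^2 - 4λ + 13.
Eigenvalues λ = 2 ± 3i.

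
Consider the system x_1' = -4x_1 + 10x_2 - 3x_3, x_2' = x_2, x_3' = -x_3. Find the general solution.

x_1(t) = c_1e^(-t) + 2c_2e^(t) + c_3e^(-4t), x_2(t) = c_2e^(t), x_3(t) = -c_1e^(-t)

Coefficient matrix A = [[-4, 10, -3], [0, 1, 0], [0, 0, -1]].
det(A - λI) = 0 gives eigenvalues λ = -1, 1, -4.
For λ=-1: eigenvector (1,0,-1).
For λ=1: eigenvector (2,1,0).
For λ=-4: eigenvector (1,0,0).
General solution: c_1e^(-t)(1,0,-1) + c_2e^(t)(2,1,0) + c_3e^(-4t)(1,0,0).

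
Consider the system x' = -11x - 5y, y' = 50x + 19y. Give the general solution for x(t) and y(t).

x(t) = -C_1e^(4t)cos(5t) - C_2e^(4t)sin(5t), y(t) = -C_1e^(4t)sin(5t) + 3C_1e^(4t)cos(5t) + 3C_2e^(4t)sin(5t) + C_2e^(4t)cos(5t)

Coefficient matrix A = [[-11, -5], [50, 19]].
Characteristic polynomial det(A - λI) = λ^2 - 8λ + 41 = 0.
Eigenvalues λ = 4 ± 5i (complex conjugate pair).
For λ=4+5i: an eigenvector is (-1,3) - i(0,-1) = (-1, 3 + i).
A real fundamental pair from Re and Im of e^((4+5i)t)v: X_1 = e^(4t)(cos(5t)·(-1,3) + sin(5t)·(0,-1)), X_2 = e^(4t)(sin(5t)·(-1,3) - cos(5t)·(0,-1)).
General solution: C_1X_1 + C_2X_2.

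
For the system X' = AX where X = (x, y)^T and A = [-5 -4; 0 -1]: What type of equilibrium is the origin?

A = [[-5,-4],[0,-1]]; det(A-λI) = λ^2 + 6λ + 5.
λ = -5, -1: both negative.

stable node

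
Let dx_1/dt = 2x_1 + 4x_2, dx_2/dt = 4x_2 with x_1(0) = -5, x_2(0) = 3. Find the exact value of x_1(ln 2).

52

A = [[2,4],[0,4]]; eigenvalues λ = 2, 4.
Eigenvectors: (1,0) for λ=2, (2,1) for λ=4.
From the initial condition, c_1 = -11, c_2 = 3.
x_1(ln 2) = (-11)(2^2)(1) + (3)(2^4)(2) = 52.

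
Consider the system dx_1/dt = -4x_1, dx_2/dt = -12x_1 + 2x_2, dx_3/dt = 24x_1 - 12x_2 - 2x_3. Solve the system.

x_1(t) = C_3e^(-4t), x_2(t) = C_2e^(2t) + 2C_3e^(-4t), x_3(t) = C_1e^(-2t) - 3C_2e^(2t)

Coefficient matrix A = [[-4, 0, 0], [-12, 2, 0], [24, -12, -2]].
det(A - λI) = 0 gives eigenvalues λ = -2, 2, -4.
For λ=-2: eigenvector (0,0,1).
For λ=2: eigenvector (0,1,-3).
For λ=-4: eigenvector (1,2,0).
General solution: C_1e^(-2t)(0,0,1) + C_2e^(2t)(0,1,-3) + C_3e^(-4t)(1,2,0).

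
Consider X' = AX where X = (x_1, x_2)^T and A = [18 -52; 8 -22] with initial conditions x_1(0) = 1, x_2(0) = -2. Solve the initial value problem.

Coefficient matrix A = [[18, -52], [8, -22]].
Characteristic polynomial det(A - λI) = λ^2 + 4λ + 20 = 0.
Eigenvalues λ = -2 ± 4i (complex conjugate pair).
For λ=-2+4i: an eigenvector is (2,1) - i(-3,-1) = (2 + 3i, 1 + i).
A real fundamental pair from Re and Im of e^((-2+4i)t)v: X_1 = e^(-2t)(cos(4t)·(2,1) + sin(4t)·(-3,-1)), X_2 = e^(-2t)(sin(4t)·(2,1) - cos(4t)·(-3,-1)).
General solution: c_1X_1 + c_2X_2.
Applying x_1(0)=1, x_2(0)=-2 gives c_1=-7, c_2=5.

x_1(t) = 31e^(-2t)sin(4t) + e^(-2t)cos(4t), x_2(t) = 12e^(-2t)sin(4t) - 2e^(-2t)cos(4t)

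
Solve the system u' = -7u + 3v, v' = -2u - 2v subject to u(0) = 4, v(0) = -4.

u(t) = -20e^(-4t) + 24e^(-5t), v(t) = -20e^(-4t) + 16e^(-5t)

Coefficient matrix A = [[-7, 3], [-2, -2]].
Characteristic polynomial det(A - λI) = λ^2 + 9λ + 20 = 0.
Eigenvalues λ = -4, -5.
For λ=-4: (A-λI) row 1 is [-3, 3], so an eigenvector is (1, 1).
For λ=-5: (A-λI) row 1 is [-2, 3], so an eigenvector is (3, 2).
General solution: K_1e^(-4t)(1,1) + K_2e^(-5t)(3,2).
Applying u(0)=4, v(0)=-4 gives K_1=-20, K_2=8.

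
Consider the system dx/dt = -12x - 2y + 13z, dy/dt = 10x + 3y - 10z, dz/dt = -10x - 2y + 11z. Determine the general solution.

x(t) = -C_1e^(3t) + 3C_2e^(-2t) + C_3e^(t), y(t) = C_1e^(3t) - 2C_2e^(-2t), z(t) = -C_1e^(3t) + 2C_2e^(-2t) + C_3e^(t)

Coefficient matrix A = [[-12, -2, 13], [10, 3, -10], [-10, -2, 11]].
det(A - λI) = 0 gives eigenvalues λ = 3, -2, 1.
For λ=3: eigenvector (-1,1,-1).
For λ=-2: eigenvector (3,-2,2).
For λ=1: eigenvector (1,0,1).
General solution: C_1e^(3t)(-1,1,-1) + C_2e^(-2t)(3,-2,2) + C_3e^(t)(1,0,1).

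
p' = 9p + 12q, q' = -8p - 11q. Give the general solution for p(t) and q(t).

p(t) = -C_1e^(-3t) + 3C_2e^(t), q(t) = C_1e^(-3t) - 2C_2e^(t)

Coefficient matrix A = [[9, 12], [-8, -11]].
Characteristic polynomial det(A - λI) = λ^2 + 2λ - 3 = 0.
Eigenvalues λ = -3, 1.
For λ=-3: (A-λI) row 1 is [12, 12], so an eigenvector is (-1, 1).
For λ=1: (A-λI) row 1 is [8, 12], so an eigenvector is (3, -2).
General solution: C_1e^(-3t)(-1,1) + C_2e^(t)(3,-2).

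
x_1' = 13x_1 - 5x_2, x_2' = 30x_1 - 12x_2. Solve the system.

Coefficient matrix A = [[13, -5], [30, -12]].
Characteristic polynomial det(A - λI) = λ^2 - λ - 6 = 0.
Eigenvalues λ = 3, -2.
For λ=3: (A-λI) row 1 is [10, -5], so an eigenvector is (-1, -2).
For λ=-2: (A-λI) row 1 is [15, -5], so an eigenvector is (-1, -3).
General solution: c_1e^(3t)(-1,-2) + c_2e^(-2t)(-1,-3).

x_1(t) = -c_1e^(3t) - c_2e^(-2t), x_2(t) = -2c_1e^(3t) - 3c_2e^(-2t)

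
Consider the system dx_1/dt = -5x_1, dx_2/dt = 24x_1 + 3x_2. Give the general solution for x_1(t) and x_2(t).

x_1(t) = -C_1e^(-5t), x_2(t) = 3C_1e^(-5t) - C_2e^(3t)

Coefficient matrix A = [[-5, 0], [24, 3]].
Characteristic polynomial det(A - λI) = λ^2 + 2λ - 15 = 0.
Eigenvalues λ = -5, 3.
For λ=-5: (A-λI) row 2 is [24, 8], so an eigenvector is (-1, 3).
For λ=3: (A-λI) row 1 is [-8, 0], so an eigenvector is (0, -1).
General solution: C_1e^(-5t)(-1,3) + C_2e^(3t)(0,-1).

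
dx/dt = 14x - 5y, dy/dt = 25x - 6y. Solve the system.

x(t) = c_1e^(4t)cos(5t) + c_2e^(4t)sin(5t), y(t) = c_1e^(4t)sin(5t) + 2c_1e^(4t)cos(5t) + 2c_2e^(4t)sin(5t) - c_2e^(4t)cos(5t)

Coefficient matrix A = [[14, -5], [25, -6]].
Characteristic polynomial det(A - λI) = λ^2 - 8λ + 41 = 0.
Eigenvalues λ = 4 ± 5i (complex conjugate pair).
For λ=4+5i: an eigenvector is (1,2) - i(0,1) = (1, 2 - i).
A real fundamental pair from Re and Im of e^((4+5i)t)v: X_1 = e^(4t)(cos(5t)·(1,2) + sin(5t)·(0,1)), X_2 = e^(4t)(sin(5t)·(1,2) - cos(5t)·(0,1)).
General solution: c_1X_1 + c_2X_2.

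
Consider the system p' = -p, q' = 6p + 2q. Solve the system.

Coefficient matrix A = [[-1, 0], [6, 2]].
Characteristic polynomial det(A - λI) = λ^2 - λ - 2 = 0.
Eigenvalues λ = 2, -1.
For λ=2: (A-λI) row 1 is [-3, 0], so an eigenvector is (0, -1).
For λ=-1: (A-λI) row 2 is [6, 3], so an eigenvector is (-1, 2).
General solution: C_1e^(2t)(0,-1) + C_2e^(-t)(-1,2).

p(t) = -C_2e^(-t), q(t) = -C_1e^(2t) + 2C_2e^(-t)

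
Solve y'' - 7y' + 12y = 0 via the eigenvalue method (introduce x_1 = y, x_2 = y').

y(t) = K_1e^(3t) + K_2e^(4t)

Let x_1 = y, x_2 = y'. Then x_1' = x_2 and x_2' = -12x_1 + 7x_2.
A = [[0,1],[-12,7]]; det(A-λI) = λ^2 - 7λ + 12.
Eigenvalues λ = 3, 4 with eigenvectors (1,3), (1,4).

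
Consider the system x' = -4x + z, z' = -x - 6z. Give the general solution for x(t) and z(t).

x(t) = -C_1e^(-5t) - C_2te^(-5t) - 2C_2e^(-5t), z(t) = C_1e^(-5t) + C_2te^(-5t) + C_2e^(-5t)

Coefficient matrix A = [[-4, 1], [-1, -6]].
Characteristic polynomial det(A - λI) = λ^2 + 10λ + 25 = 0.
Single eigenvalue λ = -5 with algebraic multiplicity 2.
Eigenvector v = (-1,1); generalized eigenvector w with (A-λI)w=v is (-2,1).
General solution: e^(-5t)[C_1·v + C_2·(t·v + w)].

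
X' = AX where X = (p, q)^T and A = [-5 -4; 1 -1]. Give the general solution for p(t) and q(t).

p(t) = 2K_1e^(-3t) + 2K_2te^(-3t) - 3K_2e^(-3t), q(t) = -K_1e^(-3t) - K_2te^(-3t) + K_2e^(-3t)

Coefficient matrix A = [[-5, -4], [1, -1]].
Characteristic polynomial det(A - λI) = λ^2 + 6λ + 9 = 0.
Single eigenvalue λ = -3 with algebraic multiplicity 2.
Eigenvector v = (2,-1); generalized eigenvector w with (A-λI)w=v is (-3,1).
General solution: e^(-3t)[K_1·v + K_2·(t·v + w)].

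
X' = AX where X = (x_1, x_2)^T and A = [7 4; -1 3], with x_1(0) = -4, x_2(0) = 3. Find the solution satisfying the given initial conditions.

Coefficient matrix A = [[7, 4], [-1, 3]].
Characteristic polynomial det(A - λI) = λ^2 - 10λ + 25 = 0.
Single eigenvalue λ = 5 with algebraic multiplicity 2.
Eigenvector v = (2,-1); generalized eigenvector w with (A-λI)w=v is (-3,2).
General solution: e^(5t)[K_1·v + K_2·(t·v + w)].
Applying x_1(0)=-4, x_2(0)=3 gives K_1=1, K_2=2.

x_1(t) = 4te^(5t) - 4e^(5t), x_2(t) = -2te^(5t) + 3e^(5t)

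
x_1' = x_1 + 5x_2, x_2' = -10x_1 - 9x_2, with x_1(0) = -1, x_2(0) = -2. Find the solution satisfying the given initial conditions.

Coefficient matrix A = [[1, 5], [-10, -9]].
Characteristic polynomial det(A - λI) = λ^2 + 8λ + 41 = 0.
Eigenvalues λ = -4 ± 5i (complex conjugate pair).
For λ=-4+5i: an eigenvector is (1,-1) - i(0,-1) = (1, -1 + i).
A real fundamental pair from Re and Im of e^((-4+5i)t)v: X_1 = e^(-4t)(cos(5t)·(1,-1) + sin(5t)·(0,-1)), X_2 = e^(-4t)(sin(5t)·(1,-1) - cos(5t)·(0,-1)).
General solution: K_1X_1 + K_2X_2.
Applying x_1(0)=-1, x_2(0)=-2 gives K_1=-1, K_2=-3.

x_1(t) = -3e^(-4t)sin(5t) - e^(-4t)cos(5t), x_2(t) = 4e^(-4t)sin(5t) - 2e^(-4t)cos(5t)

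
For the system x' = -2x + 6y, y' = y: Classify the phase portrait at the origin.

A = [[-2,6],[0,1]]; det(A-λI) = λ^2 + λ - 2.
λ = 1, -2: opposite signs.

saddle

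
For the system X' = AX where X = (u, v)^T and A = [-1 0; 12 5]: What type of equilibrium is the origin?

A = [[-1,0],[12,5]]; det(A-λI) = λ^2 - 4λ - 5.
λ = 5, -1: opposite signs.

saddle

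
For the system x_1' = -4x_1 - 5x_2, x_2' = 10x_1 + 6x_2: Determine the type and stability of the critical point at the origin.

A = [[-4,-5],[10,6]]; det(A-λI) = λ^2 - 2λ + 26.
λ = 1 ± 5i: positive real part.

unstable spiral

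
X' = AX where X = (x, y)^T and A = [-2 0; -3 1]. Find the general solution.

Coefficient matrix A = [[-2, 0], [-3, 1]].
Characteristic polynomial det(A - λI) = λ^2 + λ - 2 = 0.
Eigenvalues λ = -2, 1.
For λ=-2: (A-λI) row 2 is [-3, 3], so an eigenvector is (-1, -1).
For λ=1: (A-λI) row 1 is [-3, 0], so an eigenvector is (0, 1).
General solution: c_1e^(-2t)(-1,-1) + c_2e^(t)(0,1).

x(t) = -c_1e^(-2t), y(t) = -c_1e^(-2t) + c_2e^(t)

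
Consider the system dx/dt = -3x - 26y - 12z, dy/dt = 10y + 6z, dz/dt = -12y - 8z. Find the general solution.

Coefficient matrix A = [[-3, -26, -12], [0, 10, 6], [0, -12, -8]].
det(A - λI) = 0 gives eigenvalues λ = -3, -2, 4.
For λ=-3: eigenvector (1,0,0).
For λ=-2: eigenvector (2,-1,2).
For λ=4: eigenvector (2,-1,1).
General solution: K_1e^(-3t)(1,0,0) + K_2e^(-2t)(2,-1,2) + K_3e^(4t)(2,-1,1).

x(t) = K_1e^(-3t) + 2K_2e^(-2t) + 2K_3e^(4t), y(t) = -K_2e^(-2t) - K_3e^(4t), z(t) = 2K_2e^(-2t) + K_3e^(4t)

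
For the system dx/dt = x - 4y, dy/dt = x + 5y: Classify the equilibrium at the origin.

A = [[1,-4],[1,5]]; det(A-λI) = λ^2 - 6λ + 9.
repeated λ = 3 with a single eigenvector.

unstable improper node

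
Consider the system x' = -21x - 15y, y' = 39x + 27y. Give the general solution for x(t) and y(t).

Coefficient matrix A = [[-21, -15], [39, 27]].
Characteristic polynomial det(A - λI) = λ^2 - 6λ + 18 = 0.
Eigenvalues λ = 3 ± 3i (complex conjugate pair).
For λ=3+3i: an eigenvector is (-2,3) - i(1,-2) = (-2 - i, 3 + 2i).
A real fundamental pair from Re and Im of e^((3+3i)t)v: X_1 = e^(3t)(cos(3t)·(-2,3) + sin(3t)·(1,-2)), X_2 = e^(3t)(sin(3t)·(-2,3) - cos(3t)·(1,-2)).
General solution: K_1X_1 + K_2X_2.

x(t) = K_1e^(3t)sin(3t) - 2K_1e^(3t)cos(3t) - 2K_2e^(3t)sin(3t) - K_2e^(3t)cos(3t), y(t) = -2K_1e^(3t)sin(3t) + 3K_1e^(3t)cos(3t) + 3K_2e^(3t)sin(3t) + 2K_2e^(3t)cos(3t)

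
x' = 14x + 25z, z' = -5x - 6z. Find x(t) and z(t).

x(t) = K_1e^(4t)sin(5t) - 2K_1e^(4t)cos(5t) - 2K_2e^(4t)sin(5t) - K_2e^(4t)cos(5t), z(t) = K_1e^(4t)cos(5t) + K_2e^(4t)sin(5t)

Coefficient matrix A = [[14, 25], [-5, -6]].
Characteristic polynomial det(A - λI) = λ^2 - 8λ + 41 = 0.
Eigenvalues λ = 4 ± 5i (complex conjugate pair).
For λ=4+5i: an eigenvector is (-2,1) - i(1,0) = (-2 - i, 1).
A real fundamental pair from Re and Im of e^((4+5i)t)v: X_1 = e^(4t)(cos(5t)·(-2,1) + sin(5t)·(1,0)), X_2 = e^(4t)(sin(5t)·(-2,1) - cos(5t)·(1,0)).
General solution: K_1X_1 + K_2X_2.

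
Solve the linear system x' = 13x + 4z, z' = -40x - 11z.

x(t) = -c_1e^(t)sin(4t) + c_2e^(t)cos(4t), z(t) = 3c_1e^(t)sin(4t) - c_1e^(t)cos(4t) - c_2e^(t)sin(4t) - 3c_2e^(t)cos(4t)

Coefficient matrix A = [[13, 4], [-40, -11]].
Characteristic polynomial det(A - λI) = λ^2 - 2λ + 17 = 0.
Eigenvalues λ = 1 ± 4i (complex conjugate pair).
For λ=1+4i: an eigenvector is (0,-1) - i(-1,3) = (0 + i, -1 - 3i).
A real fundamental pair from Re and Im of e^((1+4i)t)v: X_1 = e^(t)(cos(4t)·(0,-1) + sin(4t)·(-1,3)), X_2 = e^(t)(sin(4t)·(0,-1) - cos(4t)·(-1,3)).
General solution: c_1X_1 + c_2X_2.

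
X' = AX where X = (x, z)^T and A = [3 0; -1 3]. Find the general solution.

x(t) = C_2e^(3t), z(t) = -C_1e^(3t) - C_2te^(3t) + C_2e^(3t)

Coefficient matrix A = [[3, 0], [-1, 3]].
Characteristic polynomial det(A - λI) = λ^2 - 6λ + 9 = 0.
Single eigenvalue λ = 3 with algebraic multiplicity 2.
Eigenvector v = (0,-1); generalized eigenvector w with (A-λI)w=v is (1,1).
General solution: e^(3t)[C_1·v + C_2·(t·v + w)].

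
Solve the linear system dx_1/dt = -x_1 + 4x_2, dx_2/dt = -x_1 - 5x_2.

x_1(t) = 2K_1e^(-3t) + 2K_2te^(-3t) + 3K_2e^(-3t), x_2(t) = -K_1e^(-3t) - K_2te^(-3t) - K_2e^(-3t)

Coefficient matrix A = [[-1, 4], [-1, -5]].
Characteristic polynomial det(A - λI) = λ^2 + 6λ + 9 = 0.
Single eigenvalue λ = -3 with algebraic multiplicity 2.
Eigenvector v = (2,-1); generalized eigenvector w with (A-λI)w=v is (3,-1).
General solution: e^(-3t)[K_1·v + K_2·(t·v + w)].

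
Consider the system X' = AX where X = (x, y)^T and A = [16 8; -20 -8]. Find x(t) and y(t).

x(t) = -C_1e^(4t)sin(4t) + C_1e^(4t)cos(4t) + C_2e^(4t)sin(4t) + C_2e^(4t)cos(4t), y(t) = C_1e^(4t)sin(4t) - 2C_1e^(4t)cos(4t) - 2C_2e^(4t)sin(4t) - C_2e^(4t)cos(4t)

Coefficient matrix A = [[16, 8], [-20, -8]].
Characteristic polynomial det(A - λI) = λ^2 - 8λ + 32 = 0.
Eigenvalues λ = 4 ± 4i (complex conjugate pair).
For λ=4+4i: an eigenvector is (1,-2) - i(-1,1) = (1 + i, -2 - i).
A real fundamental pair from Re and Im of e^((4+4i)t)v: X_1 = e^(4t)(cos(4t)·(1,-2) + sin(4t)·(-1,1)), X_2 = e^(4t)(sin(4t)·(1,-2) - cos(4t)·(-1,1)).
General solution: C_1X_1 + C_2X_2.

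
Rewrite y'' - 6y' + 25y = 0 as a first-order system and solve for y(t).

Let x_1 = y, x_2 = y'. Then x_1' = x_2 and x_2' = -25x_1 + 6x_2.
A = [[0,1],[-25,6]]; det(A-λI) = λ^2 - 6λ + 25.
Eigenvalues λ = 3 ± 4i.

y(t) = c_1e^(3t)cos(4t) + c_2e^(3t)sin(4t)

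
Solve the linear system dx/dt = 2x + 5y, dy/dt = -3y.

x(t) = K_1e^(2t) + K_2e^(-3t), y(t) = -K_2e^(-3t)

Coefficient matrix A = [[2, 5], [0, -3]].
Characteristic polynomial det(A - λI) = λ^2 + λ - 6 = 0.
Eigenvalues λ = 2, -3.
For λ=2: (A-λI) row 1 is [0, 5], so an eigenvector is (1, 0).
For λ=-3: (A-λI) row 1 is [5, 5], so an eigenvector is (1, -1).
General solution: K_1e^(2t)(1,0) + K_2e^(-3t)(1,-1).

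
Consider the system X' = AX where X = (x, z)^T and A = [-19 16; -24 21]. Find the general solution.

x(t) = -2C_1e^(5t) - C_2e^(-3t), z(t) = -3C_1e^(5t) - C_2e^(-3t)

Coefficient matrix A = [[-19, 16], [-24, 21]].
Characteristic polynomial det(A - λI) = λ^2 - 2λ - 15 = 0.
Eigenvalues λ = 5, -3.
For λ=5: (A-λI) row 1 is [-24, 16], so an eigenvector is (-2, -3).
For λ=-3: (A-λI) row 1 is [-16, 16], so an eigenvector is (-1, -1).
General solution: C_1e^(5t)(-2,-3) + C_2e^(-3t)(-1,-1).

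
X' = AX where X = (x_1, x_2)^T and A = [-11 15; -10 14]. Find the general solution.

x_1(t) = -c_1e^(4t) + 3c_2e^(-t), x_2(t) = -c_1e^(4t) + 2c_2e^(-t)

Coefficient matrix A = [[-11, 15], [-10, 14]].
Characteristic polynomial det(A - λI) = λ^2 - 3λ - 4 = 0.
Eigenvalues λ = 4, -1.
For λ=4: (A-λI) row 1 is [-15, 15], so an eigenvector is (-1, -1).
For λ=-1: (A-λI) row 1 is [-10, 15], so an eigenvector is (3, 2).
General solution: c_1e^(4t)(-1,-1) + c_2e^(-t)(3,2).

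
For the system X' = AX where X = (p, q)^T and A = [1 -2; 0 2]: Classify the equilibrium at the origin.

unstable node

A = [[1,-2],[0,2]]; det(A-λI) = λ^2 - 3λ + 2.
λ = 2, 1: both positive.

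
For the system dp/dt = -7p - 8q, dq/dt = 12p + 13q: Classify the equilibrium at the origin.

A = [[-7,-8],[12,13]]; det(A-λI) = λ^2 - 6λ + 5.
λ = 1, 5: both positive.

unstable node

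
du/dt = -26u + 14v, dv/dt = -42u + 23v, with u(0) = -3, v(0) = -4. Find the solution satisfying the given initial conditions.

Coefficient matrix A = [[-26, 14], [-42, 23]].
Characteristic polynomial det(A - λI) = λ^2 + 3λ - 10 = 0.
Eigenvalues λ = -5, 2.
For λ=-5: (A-λI) row 1 is [-21, 14], so an eigenvector is (2, 3).
For λ=2: (A-λI) row 1 is [-28, 14], so an eigenvector is (1, 2).
General solution: K_1e^(-5t)(2,3) + K_2e^(2t)(1,2).
Applying u(0)=-3, v(0)=-4 gives K_1=-2, K_2=1.

u(t) = e^(2t) - 4e^(-5t), v(t) = 2e^(2t) - 6e^(-5t)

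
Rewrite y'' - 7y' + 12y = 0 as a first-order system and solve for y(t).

y(t) = K_1e^(4t) + K_2e^(3t)

Let x_1 = y, x_2 = y'. Then x_1' = x_2 and x_2' = -12x_1 + 7x_2.
A = [[0,1],[-12,7]]; det(A-λI) = λ^2 - 7λ + 12.
Eigenvalues λ = 4, 3 with eigenvectors (1,4), (1,3).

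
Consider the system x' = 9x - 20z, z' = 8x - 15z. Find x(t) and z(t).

x(t) = -c_1e^(-3t)sin(4t) - 2c_1e^(-3t)cos(4t) - 2c_2e^(-3t)sin(4t) + c_2e^(-3t)cos(4t), z(t) = -c_1e^(-3t)sin(4t) - c_1e^(-3t)cos(4t) - c_2e^(-3t)sin(4t) + c_2e^(-3t)cos(4t)

Coefficient matrix A = [[9, -20], [8, -15]].
Characteristic polynomial det(A - λI) = λ^2 + 6λ + 25 = 0.
Eigenvalues λ = -3 ± 4i (complex conjugate pair).
For λ=-3+4i: an eigenvector is (-2,-1) - i(-1,-1) = (-2 + i, -1 + i).
A real fundamental pair from Re and Im of e^((-3+4i)t)v: X_1 = e^(-3t)(cos(4t)·(-2,-1) + sin(4t)·(-1,-1)), X_2 = e^(-3t)(sin(4t)·(-2,-1) - cos(4t)·(-1,-1)).
General solution: c_1X_1 + c_2X_2.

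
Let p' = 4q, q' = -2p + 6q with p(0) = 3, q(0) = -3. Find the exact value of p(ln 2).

A = [[0,4],[-2,6]]; eigenvalues λ = 2, 4.
Eigenvectors: (2,1) for λ=2, (1,1) for λ=4.
From the initial condition, c_1 = 6, c_2 = -9.
p(ln 2) = (6)(2^2)(2) + (-9)(2^4)(1) = -96.

-96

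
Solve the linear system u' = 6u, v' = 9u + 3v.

Coefficient matrix A = [[6, 0], [9, 3]].
Characteristic polynomial det(A - λI) = λ^2 - 9λ + 18 = 0.
Eigenvalues λ = 6, 3.
For λ=6: (A-λI) row 2 is [9, -3], so an eigenvector is (1, 3).
For λ=3: (A-λI) row 1 is [3, 0], so an eigenvector is (0, -1).
General solution: C_1e^(6t)(1,3) + C_2e^(3t)(0,-1).

u(t) = C_1e^(6t), v(t) = 3C_1e^(6t) - C_2e^(3t)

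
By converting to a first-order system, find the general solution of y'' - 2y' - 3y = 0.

y(t) = c_1e^(3t) + c_2e^(-t)

Let x_1 = y, x_2 = y'. Then x_1' = x_2 and x_2' = 3x_1 + 2x_2.
A = [[0,1],[3,2]]; det(A-λI) = λ^2 - 2λ - 3.
Eigenvalues λ = 3, -1 with eigenvectors (1,3), (1,-1).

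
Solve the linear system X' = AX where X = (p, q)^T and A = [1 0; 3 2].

p(t) = -K_1e^(t), q(t) = 3K_1e^(t) + K_2e^(2t)

Coefficient matrix A = [[1, 0], [3, 2]].
Characteristic polynomial det(A - λI) = λ^2 - 3λ + 2 = 0.
Eigenvalues λ = 1, 2.
For λ=1: (A-λI) row 2 is [3, 1], so an eigenvector is (-1, 3).
For λ=2: (A-λI) row 1 is [-1, 0], so an eigenvector is (0, 1).
General solution: K_1e^(t)(-1,3) + K_2e^(2t)(0,1).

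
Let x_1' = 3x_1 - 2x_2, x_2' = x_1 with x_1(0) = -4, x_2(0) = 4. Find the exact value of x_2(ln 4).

-80

A = [[3,-2],[1,0]]; eigenvalues λ = 1, 2.
Eigenvectors: (-1,-1) for λ=1, (2,1) for λ=2.
From the initial condition, c_1 = -12, c_2 = -8.
x_2(ln 4) = (-12)(4^1)(-1) + (-8)(4^2)(1) = -80.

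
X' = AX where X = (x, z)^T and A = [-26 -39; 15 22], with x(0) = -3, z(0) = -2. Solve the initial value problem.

x(t) = 50e^(-2t)sin(3t) - 3e^(-2t)cos(3t), z(t) = -31e^(-2t)sin(3t) - 2e^(-2t)cos(3t)

Coefficient matrix A = [[-26, -39], [15, 22]].
Characteristic polynomial det(A - λI) = λ^2 + 4λ + 13 = 0.
Eigenvalues λ = -2 ± 3i (complex conjugate pair).
For λ=-2+3i: an eigenvector is (-2,1) - i(3,-2) = (-2 - 3i, 1 + 2i).
A real fundamental pair from Re and Im of e^((-2+3i)t)v: X_1 = e^(-2t)(cos(3t)·(-2,1) + sin(3t)·(3,-2)), X_2 = e^(-2t)(sin(3t)·(-2,1) - cos(3t)·(3,-2)).
General solution: K_1X_1 + K_2X_2.
Applying x(0)=-3, z(0)=-2 gives K_1=12, K_2=-7.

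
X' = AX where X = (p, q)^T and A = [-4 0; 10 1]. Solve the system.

p(t) = -C_1e^(-4t), q(t) = 2C_1e^(-4t) + C_2e^(t)

Coefficient matrix A = [[-4, 0], [10, 1]].
Characteristic polynomial det(A - λI) = λ^2 + 3λ - 4 = 0.
Eigenvalues λ = -4, 1.
For λ=-4: (A-λI) row 2 is [10, 5], so an eigenvector is (-1, 2).
For λ=1: (A-λI) row 1 is [-5, 0], so an eigenvector is (0, 1).
General solution: C_1e^(-4t)(-1,2) + C_2e^(t)(0,1).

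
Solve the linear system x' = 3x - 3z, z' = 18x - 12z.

x(t) = C_1e^(-6t) - C_2e^(-3t), z(t) = 3C_1e^(-6t) - 2C_2e^(-3t)

Coefficient matrix A = [[3, -3], [18, -12]].
Characteristic polynomial det(A - λI) = λ^2 + 9λ + 18 = 0.
Eigenvalues λ = -6, -3.
For λ=-6: (A-λI) row 1 is [9, -3], so an eigenvector is (1, 3).
For λ=-3: (A-λI) row 1 is [6, -3], so an eigenvector is (-1, -2).
General solution: C_1e^(-6t)(1,3) + C_2e^(-3t)(-1,-2).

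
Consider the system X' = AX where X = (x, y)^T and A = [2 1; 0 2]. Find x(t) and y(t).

x(t) = C_1e^(2t) + C_2te^(2t) - 2C_2e^(2t), y(t) = C_2e^(2t)

Coefficient matrix A = [[2, 1], [0, 2]].
Characteristic polynomial det(A - λI) = λ^2 - 4λ + 4 = 0.
Single eigenvalue λ = 2 with algebraic multiplicity 2.
Eigenvector v = (1,0); generalized eigenvector w with (A-λI)w=v is (-2,1).
General solution: e^(2t)[C_1·v + C_2·(t·v + w)].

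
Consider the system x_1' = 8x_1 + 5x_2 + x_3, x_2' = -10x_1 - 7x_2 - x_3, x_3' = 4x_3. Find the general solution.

Coefficient matrix A = [[8, 5, 1], [-10, -7, -1], [0, 0, 4]].
det(A - λI) = 0 gives eigenvalues λ = 4, -2, 3.
For λ=4: eigenvector (1,-1,1).
For λ=-2: eigenvector (-1,2,0).
For λ=3: eigenvector (1,-1,0).
General solution: c_1e^(4t)(1,-1,1) + c_2e^(-2t)(-1,2,0) + c_3e^(3t)(1,-1,0).

x_1(t) = c_1e^(4t) - c_2e^(-2t) + c_3e^(3t), x_2(t) = -c_1e^(4t) + 2c_2e^(-2t) - c_3e^(3t), x_3(t) = c_1e^(4t)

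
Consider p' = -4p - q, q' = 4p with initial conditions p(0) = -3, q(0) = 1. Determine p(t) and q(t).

p(t) = 5te^(-2t) - 3e^(-2t), q(t) = -10te^(-2t) + e^(-2t)

Coefficient matrix A = [[-4, -1], [4, 0]].
Characteristic polynomial det(A - λI) = λ^2 + 4λ + 4 = 0.
Single eigenvalue λ = -2 with algebraic multiplicity 2.
Eigenvector v = (-1,2); generalized eigenvector w with (A-λI)w=v is (1,-1).
General solution: e^(-2t)[c_1·v + c_2·(t·v + w)].
Applying p(0)=-3, q(0)=1 gives c_1=-2, c_2=-5.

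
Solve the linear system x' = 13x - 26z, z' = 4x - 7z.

Coefficient matrix A = [[13, -26], [4, -7]].
Characteristic polynomial det(A - λI) = λ^2 - 6λ + 13 = 0.
Eigenvalues λ = 3 ± 2i (complex conjugate pair).
For λ=3+2i: an eigenvector is (-2,-1) - i(3,1) = (-2 - 3i, -1 - i).
A real fundamental pair from Re and Im of e^((3+2i)t)v: X_1 = e^(3t)(cos(2t)·(-2,-1) + sin(2t)·(3,1)), X_2 = e^(3t)(sin(2t)·(-2,-1) - cos(2t)·(3,1)).
General solution: C_1X_1 + C_2X_2.

x(t) = 3C_1e^(3t)sin(2t) - 2C_1e^(3t)cos(2t) - 2C_2e^(3t)sin(2t) - 3C_2e^(3t)cos(2t), z(t) = C_1e^(3t)sin(2t) - C_1e^(3t)cos(2t) - C_2e^(3t)sin(2t) - C_2e^(3t)cos(2t)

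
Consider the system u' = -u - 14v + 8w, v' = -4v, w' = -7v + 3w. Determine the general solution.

u(t) = c_1e^(-t) + 2c_2e^(-4t) + 2c_3e^(3t), v(t) = c_2e^(-4t), w(t) = c_2e^(-4t) + c_3e^(3t)

Coefficient matrix A = [[-1, -14, 8], [0, -4, 0], [0, -7, 3]].
det(A - λI) = 0 gives eigenvalues λ = -1, -4, 3.
For λ=-1: eigenvector (1,0,0).
For λ=-4: eigenvector (2,1,1).
For λ=3: eigenvector (2,0,1).
General solution: c_1e^(-t)(1,0,0) + c_2e^(-4t)(2,1,1) + c_3e^(3t)(2,0,1).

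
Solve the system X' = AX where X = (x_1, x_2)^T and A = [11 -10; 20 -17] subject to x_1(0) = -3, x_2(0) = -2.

x_1(t) = -11e^(-3t)sin(2t) - 3e^(-3t)cos(2t), x_2(t) = -16e^(-3t)sin(2t) - 2e^(-3t)cos(2t)

Coefficient matrix A = [[11, -10], [20, -17]].
Characteristic polynomial det(A - λI) = λ^2 + 6λ + 13 = 0.
Eigenvalues λ = -3 ± 2i (complex conjugate pair).
For λ=-3+2i: an eigenvector is (2,3) - i(-1,-1) = (2 + i, 3 + i).
A real fundamental pair from Re and Im of e^((-3+2i)t)v: X_1 = e^(-3t)(cos(2t)·(2,3) + sin(2t)·(-1,-1)), X_2 = e^(-3t)(sin(2t)·(2,3) - cos(2t)·(-1,-1)).
General solution: C_1X_1 + C_2X_2.
Applying x_1(0)=-3, x_2(0)=-2 gives C_1=1, C_2=-5.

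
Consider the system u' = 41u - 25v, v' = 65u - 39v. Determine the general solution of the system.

Coefficient matrix A = [[41, -25], [65, -39]].
Characteristic polynomial det(A - λI) = λ^2 - 2λ + 26 = 0.
Eigenvalues λ = 1 ± 5i (complex conjugate pair).
For λ=1+5i: an eigenvector is (1,2) - i(-2,-3) = (1 + 2i, 2 + 3i).
A real fundamental pair from Re and Im of e^((1+5i)t)v: X_1 = e^(t)(cos(5t)·(1,2) + sin(5t)·(-2,-3)), X_2 = e^(t)(sin(5t)·(1,2) - cos(5t)·(-2,-3)).
General solution: K_1X_1 + K_2X_2.

u(t) = -2K_1e^(t)sin(5t) + K_1e^(t)cos(5t) + K_2e^(t)sin(5t) + 2K_2e^(t)cos(5t), v(t) = -3K_1e^(t)sin(5t) + 2K_1e^(t)cos(5t) + 2K_2e^(t)sin(5t) + 3K_2e^(t)cos(5t)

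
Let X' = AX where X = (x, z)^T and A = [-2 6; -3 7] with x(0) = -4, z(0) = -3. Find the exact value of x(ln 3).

A = [[-2,6],[-3,7]]; eigenvalues λ = 4, 1.
Eigenvectors: (-1,-1) for λ=4, (2,1) for λ=1.
From the initial condition, c_1 = 2, c_2 = -1.
x(ln 3) = (2)(3^4)(-1) + (-1)(3^1)(2) = -168.

-168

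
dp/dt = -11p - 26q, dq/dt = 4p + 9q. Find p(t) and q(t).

Coefficient matrix A = [[-11, -26], [4, 9]].
Characteristic polynomial det(A - λI) = λ^2 + 2λ + 5 = 0.
Eigenvalues λ = -1 ± 2i (complex conjugate pair).
For λ=-1+2i: an eigenvector is (-2,1) - i(-3,1) = (-2 + 3i, 1 - i).
A real fundamental pair from Re and Im of e^((-1+2i)t)v: X_1 = e^(-t)(cos(2t)·(-2,1) + sin(2t)·(-3,1)), X_2 = e^(-t)(sin(2t)·(-2,1) - cos(2t)·(-3,1)).
General solution: c_1X_1 + c_2X_2.

p(t) = -3c_1e^(-t)sin(2t) - 2c_1e^(-t)cos(2t) - 2c_2e^(-t)sin(2t) + 3c_2e^(-t)cos(2t), q(t) = c_1e^(-t)sin(2t) + c_1e^(-t)cos(2t) + c_2e^(-t)sin(2t) - c_2e^(-t)cos(2t)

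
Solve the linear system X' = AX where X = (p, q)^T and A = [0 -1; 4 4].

Coefficient matrix A = [[0, -1], [4, 4]].
Characteristic polynomial det(A - λI) = λ^2 - 4λ + 4 = 0.
Single eigenvalue λ = 2 with algebraic multiplicity 2.
Eigenvector v = (-1,2); generalized eigenvector w with (A-λI)w=v is (1,-1).
General solution: e^(2t)[c_1·v + c_2·(t·v + w)].

p(t) = -c_1e^(2t) - c_2te^(2t) + c_2e^(2t), q(t) = 2c_1e^(2t) + 2c_2te^(2t) - c_2e^(2t)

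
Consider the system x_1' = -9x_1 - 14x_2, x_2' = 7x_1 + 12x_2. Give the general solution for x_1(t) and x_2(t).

Coefficient matrix A = [[-9, -14], [7, 12]].
Characteristic polynomial det(A - λI) = λ^2 - 3λ - 10 = 0.
Eigenvalues λ = 5, -2.
For λ=5: (A-λI) row 1 is [-14, -14], so an eigenvector is (1, -1).
For λ=-2: (A-λI) row 1 is [-7, -14], so an eigenvector is (2, -1).
General solution: C_1e^(5t)(1,-1) + C_2e^(-2t)(2,-1).

x_1(t) = C_1e^(5t) + 2C_2e^(-2t), x_2(t) = -C_1e^(5t) - C_2e^(-2t)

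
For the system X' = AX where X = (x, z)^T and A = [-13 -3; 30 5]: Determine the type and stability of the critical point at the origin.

A = [[-13,-3],[30,5]]; det(A-λI) = λ^2 + 8λ + 25.
λ = -4 ± 3i: negative real part.

stable spiral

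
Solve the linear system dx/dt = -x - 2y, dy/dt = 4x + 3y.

Coefficient matrix A = [[-1, -2], [4, 3]].
Characteristic polynomial det(A - λI) = λ^2 - 2λ + 5 = 0.
Eigenvalues λ = 1 ± 2i (complex conjugate pair).
For λ=1+2i: an eigenvector is (1,-1) - i(0,1) = (1, -1 - i).
A real fundamental pair from Re and Im of e^((1+2i)t)v: X_1 = e^(t)(cos(2t)·(1,-1) + sin(2t)·(0,1)), X_2 = e^(t)(sin(2t)·(1,-1) - cos(2t)·(0,1)).
General solution: c_1X_1 + c_2X_2.

x(t) = c_1e^(t)cos(2t) + c_2e^(t)sin(2t), y(t) = c_1e^(t)sin(2t) - c_1e^(t)cos(2t) - c_2e^(t)sin(2t) - c_2e^(t)cos(2t)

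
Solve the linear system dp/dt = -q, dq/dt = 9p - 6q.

Coefficient matrix A = [[0, -1], [9, -6]].
Characteristic polynomial det(A - λI) = λ^2 + 6λ + 9 = 0.
Single eigenvalue λ = -3 with algebraic multiplicity 2.
Eigenvector v = (-1,-3); generalized eigenvector w with (A-λI)w=v is (0,1).
General solution: e^(-3t)[C_1·v + C_2·(t·v + w)].

p(t) = -C_1e^(-3t) - C_2te^(-3t), q(t) = -3C_1e^(-3t) - 3C_2te^(-3t) + C_2e^(-3t)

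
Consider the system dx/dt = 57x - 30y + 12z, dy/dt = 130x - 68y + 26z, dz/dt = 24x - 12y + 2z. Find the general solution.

Coefficient matrix A = [[57, -30, 12], [130, -68, 26], [24, -12, 2]].
det(A - λI) = 0 gives eigenvalues λ = -3, -4, -2.
For λ=-3: eigenvector (1,2,0).
For λ=-4: eigenvector (6,13,2).
For λ=-2: eigenvector (6,13,3).
General solution: c_1e^(-3t)(1,2,0) + c_2e^(-4t)(6,13,2) + c_3e^(-2t)(6,13,3).

x(t) = c_1e^(-3t) + 6c_2e^(-4t) + 6c_3e^(-2t), y(t) = 2c_1e^(-3t) + 13c_2e^(-4t) + 13c_3e^(-2t), z(t) = 2c_2e^(-4t) + 3c_3e^(-2t)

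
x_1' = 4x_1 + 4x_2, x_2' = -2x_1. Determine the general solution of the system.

Coefficient matrix A = [[4, 4], [-2, 0]].
Characteristic polynomial det(A - λI) = λ^2 - 4λ + 8 = 0.
Eigenvalues λ = 2 ± 2i (complex conjugate pair).
For λ=2+2i: an eigenvector is (-1,1) - i(1,0) = (-1 - i, 1).
A real fundamental pair from Re and Im of e^((2+2i)t)v: X_1 = e^(2t)(cos(2t)·(-1,1) + sin(2t)·(1,0)), X_2 = e^(2t)(sin(2t)·(-1,1) - cos(2t)·(1,0)).
General solution: c_1X_1 + c_2X_2.

x_1(t) = c_1e^(2t)sin(2t) - c_1e^(2t)cos(2t) - c_2e^(2t)sin(2t) - c_2e^(2t)cos(2t), x_2(t) = c_1e^(2t)cos(2t) + c_2e^(2t)sin(2t)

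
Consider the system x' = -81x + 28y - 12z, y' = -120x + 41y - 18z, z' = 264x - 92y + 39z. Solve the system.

Coefficient matrix A = [[-81, 28, -12], [-120, 41, -18], [264, -92, 39]].
det(A - λI) = 0 gives eigenvalues λ = -1, -3, 3.
For λ=-1: eigenvector (1,2,-2).
For λ=-3: eigenvector (-2,-3,6).
For λ=3: eigenvector (-2,-3,7).
General solution: C_1e^(-t)(1,2,-2) + C_2e^(-3t)(-2,-3,6) + C_3e^(3t)(-2,-3,7).

x(t) = C_1e^(-t) - 2C_2e^(-3t) - 2C_3e^(3t), y(t) = 2C_1e^(-t) - 3C_2e^(-3t) - 3C_3e^(3t), z(t) = -2C_1e^(-t) + 6C_2e^(-3t) + 7C_3e^(3t)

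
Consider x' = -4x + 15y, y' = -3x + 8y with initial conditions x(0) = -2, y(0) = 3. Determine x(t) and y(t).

x(t) = 19e^(2t)sin(3t) - 2e^(2t)cos(3t), y(t) = 8e^(2t)sin(3t) + 3e^(2t)cos(3t)

Coefficient matrix A = [[-4, 15], [-3, 8]].
Characteristic polynomial det(A - λI) = λ^2 - 4λ + 13 = 0.
Eigenvalues λ = 2 ± 3i (complex conjugate pair).
For λ=2+3i: an eigenvector is (-2,-1) - i(-1,0) = (-2 + i, -1).
A real fundamental pair from Re and Im of e^((2+3i)t)v: X_1 = e^(2t)(cos(3t)·(-2,-1) + sin(3t)·(-1,0)), X_2 = e^(2t)(sin(3t)·(-2,-1) - cos(3t)·(-1,0)).
General solution: K_1X_1 + K_2X_2.
Applying x(0)=-2, y(0)=3 gives K_1=-3, K_2=-8.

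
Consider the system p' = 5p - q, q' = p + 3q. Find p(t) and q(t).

p(t) = -K_1e^(4t) - K_2te^(4t), q(t) = -K_1e^(4t) - K_2te^(4t) + K_2e^(4t)

Coefficient matrix A = [[5, -1], [1, 3]].
Characteristic polynomial det(A - λI) = λ^2 - 8λ + 16 = 0.
Single eigenvalue λ = 4 with algebraic multiplicity 2.
Eigenvector v = (-1,-1); generalized eigenvector w with (A-λI)w=v is (0,1).
General solution: e^(4t)[K_1·v + K_2·(t·v + w)].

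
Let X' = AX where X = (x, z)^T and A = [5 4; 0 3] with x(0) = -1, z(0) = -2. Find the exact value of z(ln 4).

A = [[5,4],[0,3]]; eigenvalues λ = 5, 3.
Eigenvectors: (1,0) for λ=5, (-2,1) for λ=3.
From the initial condition, c_1 = -5, c_2 = -2.
z(ln 4) = (-5)(4^5)(0) + (-2)(4^3)(1) = -128.

-128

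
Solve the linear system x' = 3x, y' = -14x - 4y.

Coefficient matrix A = [[3, 0], [-14, -4]].
Characteristic polynomial det(A - λI) = λ^2 + λ - 12 = 0.
Eigenvalues λ = -4, 3.
For λ=-4: (A-λI) row 1 is [7, 0], so an eigenvector is (0, 1).
For λ=3: (A-λI) row 2 is [-14, -7], so an eigenvector is (1, -2).
General solution: c_1e^(-4t)(0,1) + c_2e^(3t)(1,-2).

x(t) = c_2e^(3t), y(t) = c_1e^(-4t) - 2c_2e^(3t)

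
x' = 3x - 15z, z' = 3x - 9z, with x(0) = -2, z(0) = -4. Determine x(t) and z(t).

x(t) = 16e^(-3t)sin(3t) - 2e^(-3t)cos(3t), z(t) = 6e^(-3t)sin(3t) - 4e^(-3t)cos(3t)

Coefficient matrix A = [[3, -15], [3, -9]].
Characteristic polynomial det(A - λI) = λ^2 + 6λ + 18 = 0.
Eigenvalues λ = -3 ± 3i (complex conjugate pair).
For λ=-3+3i: an eigenvector is (2,1) - i(-1,0) = (2 + i, 1).
A real fundamental pair from Re and Im of e^((-3+3i)t)v: X_1 = e^(-3t)(cos(3t)·(2,1) + sin(3t)·(-1,0)), X_2 = e^(-3t)(sin(3t)·(2,1) - cos(3t)·(-1,0)).
General solution: C_1X_1 + C_2X_2.
Applying x(0)=-2, z(0)=-4 gives C_1=-4, C_2=6.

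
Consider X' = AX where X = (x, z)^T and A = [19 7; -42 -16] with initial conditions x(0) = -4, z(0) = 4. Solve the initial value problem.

Coefficient matrix A = [[19, 7], [-42, -16]].
Characteristic polynomial det(A - λI) = λ^2 - 3λ - 10 = 0.
Eigenvalues λ = -2, 5.
For λ=-2: (A-λI) row 1 is [21, 7], so an eigenvector is (-1, 3).
For λ=5: (A-λI) row 1 is [14, 7], so an eigenvector is (-1, 2).
General solution: K_1e^(-2t)(-1,3) + K_2e^(5t)(-1,2).
Applying x(0)=-4, z(0)=4 gives K_1=-4, K_2=8.

x(t) = -8e^(5t) + 4e^(-2t), z(t) = 16e^(5t) - 12e^(-2t)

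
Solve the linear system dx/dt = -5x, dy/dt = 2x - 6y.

x(t) = -c_2e^(-5t), y(t) = -c_1e^(-6t) - 2c_2e^(-5t)

Coefficient matrix A = [[-5, 0], [2, -6]].
Characteristic polynomial det(A - λI) = λ^2 + 11λ + 30 = 0.
Eigenvalues λ = -6, -5.
For λ=-6: (A-λI) row 1 is [1, 0], so an eigenvector is (0, -1).
For λ=-5: (A-λI) row 2 is [2, -1], so an eigenvector is (-1, -2).
General solution: c_1e^(-6t)(0,-1) + c_2e^(-5t)(-1,-2).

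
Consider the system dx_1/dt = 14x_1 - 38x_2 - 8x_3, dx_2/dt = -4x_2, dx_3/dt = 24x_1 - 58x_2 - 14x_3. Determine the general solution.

Coefficient matrix A = [[14, -38, -8], [0, -4, 0], [24, -58, -14]].
det(A - λI) = 0 gives eigenvalues λ = -2, -4, 2.
For λ=-2: eigenvector (1,0,2).
For λ=-4: eigenvector (7,1,11).
For λ=2: eigenvector (-2,0,-3).
General solution: K_1e^(-2t)(1,0,2) + K_2e^(-4t)(7,1,11) + K_3e^(2t)(-2,0,-3).

x_1(t) = K_1e^(-2t) + 7K_2e^(-4t) - 2K_3e^(2t), x_2(t) = K_2e^(-4t), x_3(t) = 2K_1e^(-2t) + 11K_2e^(-4t) - 3K_3e^(2t)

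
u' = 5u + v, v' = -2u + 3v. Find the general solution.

u(t) = C_1e^(4t)sin(t) - C_2e^(4t)cos(t), v(t) = -C_1e^(4t)sin(t) + C_1e^(4t)cos(t) + C_2e^(4t)sin(t) + C_2e^(4t)cos(t)

Coefficient matrix A = [[5, 1], [-2, 3]].
Characteristic polynomial det(A - λI) = λ^2 - 8λ + 17 = 0.
Eigenvalues λ = 4 ± i (complex conjugate pair).
For λ=4+i: an eigenvector is (0,1) - i(1,-1) = (0 - i, 1 + i).
A real fundamental pair from Re and Im of e^((4+i)t)v: X_1 = e^(4t)(cos(t)·(0,1) + sin(t)·(1,-1)), X_2 = e^(4t)(sin(t)·(0,1) - cos(t)·(1,-1)).
General solution: C_1X_1 + C_2X_2.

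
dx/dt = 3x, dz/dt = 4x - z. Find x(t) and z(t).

Coefficient matrix A = [[3, 0], [4, -1]].
Characteristic polynomial det(A - λI) = λ^2 - 2λ - 3 = 0.
Eigenvalues λ = -1, 3.
For λ=-1: (A-λI) row 1 is [4, 0], so an eigenvector is (0, 1).
For λ=3: (A-λI) row 2 is [4, -4], so an eigenvector is (-1, -1).
General solution: C_1e^(-t)(0,1) + C_2e^(3t)(-1,-1).

x(t) = -C_2e^(3t), z(t) = C_1e^(-t) - C_2e^(3t)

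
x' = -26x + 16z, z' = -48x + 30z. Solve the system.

Coefficient matrix A = [[-26, 16], [-48, 30]].
Characteristic polynomial det(A - λI) = λ^2 - 4λ - 12 = 0.
Eigenvalues λ = 6, -2.
For λ=6: (A-λI) row 1 is [-32, 16], so an eigenvector is (1, 2).
For λ=-2: (A-λI) row 1 is [-24, 16], so an eigenvector is (-2, -3).
General solution: K_1e^(6t)(1,2) + K_2e^(-2t)(-2,-3).

x(t) = K_1e^(6t) - 2K_2e^(-2t), z(t) = 2K_1e^(6t) - 3K_2e^(-2t)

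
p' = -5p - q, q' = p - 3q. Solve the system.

Coefficient matrix A = [[-5, -1], [1, -3]].
Characteristic polynomial det(A - λI) = λ^2 + 8λ + 16 = 0.
Single eigenvalue λ = -4 with algebraic multiplicity 2.
Eigenvector v = (-1,1); generalized eigenvector w with (A-λI)w=v is (1,0).
General solution: e^(-4t)[K_1·v + K_2·(t·v + w)].

p(t) = -K_1e^(-4t) - K_2te^(-4t) + K_2e^(-4t), q(t) = K_1e^(-4t) + K_2te^(-4t)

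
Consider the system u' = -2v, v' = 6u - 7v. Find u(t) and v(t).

u(t) = -2C_1e^(-3t) - C_2e^(-4t), v(t) = -3C_1e^(-3t) - 2C_2e^(-4t)

Coefficient matrix A = [[0, -2], [6, -7]].
Characteristic polynomial det(A - λI) = λ^2 + 7λ + 12 = 0.
Eigenvalues λ = -3, -4.
For λ=-3: (A-λI) row 1 is [3, -2], so an eigenvector is (-2, -3).
For λ=-4: (A-λI) row 1 is [4, -2], so an eigenvector is (-1, -2).
General solution: C_1e^(-3t)(-2,-3) + C_2e^(-4t)(-1,-2).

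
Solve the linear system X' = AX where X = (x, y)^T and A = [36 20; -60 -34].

Coefficient matrix A = [[36, 20], [-60, -34]].
Characteristic polynomial det(A - λI) = λ^2 - 2λ - 24 = 0.
Eigenvalues λ = 6, -4.
For λ=6: (A-λI) row 1 is [30, 20], so an eigenvector is (2, -3).
For λ=-4: (A-λI) row 1 is [40, 20], so an eigenvector is (1, -2).
General solution: c_1e^(6t)(2,-3) + c_2e^(-4t)(1,-2).

x(t) = 2c_1e^(6t) + c_2e^(-4t), y(t) = -3c_1e^(6t) - 2c_2e^(-4t)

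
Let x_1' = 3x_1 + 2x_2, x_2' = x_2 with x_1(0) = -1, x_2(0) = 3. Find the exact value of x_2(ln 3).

A = [[3,2],[0,1]]; eigenvalues λ = 3, 1.
Eigenvectors: (-1,0) for λ=3, (1,-1) for λ=1.
From the initial condition, c_1 = -2, c_2 = -3.
x_2(ln 3) = (-2)(3^3)(0) + (-3)(3^1)(-1) = 9.

9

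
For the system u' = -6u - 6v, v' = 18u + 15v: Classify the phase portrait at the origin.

A = [[-6,-6],[18,15]]; det(A-λI) = λ^2 - 9λ + 18.
λ = 3, 6: both positive.

unstable node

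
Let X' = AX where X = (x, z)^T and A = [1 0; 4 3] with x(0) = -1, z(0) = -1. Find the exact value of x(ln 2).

A = [[1,0],[4,3]]; eigenvalues λ = 1, 3.
Eigenvectors: (-1,2) for λ=1, (0,1) for λ=3.
From the initial condition, c_1 = 1, c_2 = -3.
x(ln 2) = (1)(2^1)(-1) + (-3)(2^3)(0) = -2.

-2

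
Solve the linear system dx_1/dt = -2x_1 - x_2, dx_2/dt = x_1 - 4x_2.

x_1(t) = -C_1e^(-3t) - C_2te^(-3t), x_2(t) = -C_1e^(-3t) - C_2te^(-3t) + C_2e^(-3t)

Coefficient matrix A = [[-2, -1], [1, -4]].
Characteristic polynomial det(A - λI) = λ^2 + 6λ + 9 = 0.
Single eigenvalue λ = -3 with algebraic multiplicity 2.
Eigenvector v = (-1,-1); generalized eigenvector w with (A-λI)w=v is (0,1).
General solution: e^(-3t)[C_1·v + C_2·(t·v + w)].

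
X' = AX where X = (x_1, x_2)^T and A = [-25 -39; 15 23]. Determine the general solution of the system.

x_1(t) = -2C_1e^(-t)sin(3t) - 3C_1e^(-t)cos(3t) - 3C_2e^(-t)sin(3t) + 2C_2e^(-t)cos(3t), x_2(t) = C_1e^(-t)sin(3t) + 2C_1e^(-t)cos(3t) + 2C_2e^(-t)sin(3t) - C_2e^(-t)cos(3t)

Coefficient matrix A = [[-25, -39], [15, 23]].
Characteristic polynomial det(A - λI) = λ^2 + 2λ + 10 = 0.
Eigenvalues λ = -1 ± 3i (complex conjugate pair).
For λ=-1+3i: an eigenvector is (-3,2) - i(-2,1) = (-3 + 2i, 2 - i).
A real fundamental pair from Re and Im of e^((-1+3i)t)v: X_1 = e^(-t)(cos(3t)·(-3,2) + sin(3t)·(-2,1)), X_2 = e^(-t)(sin(3t)·(-3,2) - cos(3t)·(-2,1)).
General solution: C_1X_1 + C_2X_2.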